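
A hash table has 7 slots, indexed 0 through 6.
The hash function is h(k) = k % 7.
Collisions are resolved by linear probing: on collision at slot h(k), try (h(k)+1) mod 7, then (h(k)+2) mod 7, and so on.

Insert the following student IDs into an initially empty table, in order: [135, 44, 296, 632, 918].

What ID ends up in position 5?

632

Insert 135: h=2, slot 2 empty → index 2.
Insert 44: h=2, slot 2 occupied → index 3.
Insert 296: h=2, slots 2,3 occupied → index 4.
Insert 632: h=2, slots 2,3,4 occupied → index 5.
Insert 918: h=1, slot 1 empty → index 1.
Table: [., 918, 135, 44, 296, 632, .]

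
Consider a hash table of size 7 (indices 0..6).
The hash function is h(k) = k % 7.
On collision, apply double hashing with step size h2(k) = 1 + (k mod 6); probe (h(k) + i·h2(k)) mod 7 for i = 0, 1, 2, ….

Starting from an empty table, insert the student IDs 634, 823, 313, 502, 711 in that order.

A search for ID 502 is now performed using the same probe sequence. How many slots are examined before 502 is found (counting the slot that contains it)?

634 hashes to 4; slot 4 is free -> place at 4.
823 hashes to 4, h2=2; 4 taken -> place at 6.
313 hashes to 5; slot 5 is free -> place at 5.
502 hashes to 5, h2=5; 5 taken -> place at 3.
711 hashes to 4, h2=4; 4 taken -> place at 1.
Table: [∅, 711, ∅, 502, 634, 313, 823]
Lookup 502: h=5, h2=5, probe 5,3 → found at 3.

2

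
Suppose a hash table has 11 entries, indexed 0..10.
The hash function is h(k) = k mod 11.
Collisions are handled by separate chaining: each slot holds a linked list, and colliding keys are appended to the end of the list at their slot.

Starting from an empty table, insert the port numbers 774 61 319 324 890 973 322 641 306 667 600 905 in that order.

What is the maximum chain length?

3

774 -> bucket 4
61 -> bucket 6
319 -> bucket 0
324 -> bucket 5
890 -> bucket 10
973 -> bucket 5 (collision)
322 -> bucket 3
641 -> bucket 3 (collision)
306 -> bucket 9
667 -> bucket 7
600 -> bucket 6 (collision)
905 -> bucket 3 (collision)
Final buckets:
0: 319
1: .
2: .
3: 322 -> 641 -> 905
4: 774
5: 324 -> 973
6: 61 -> 600
7: 667
8: .
9: 306
10: 890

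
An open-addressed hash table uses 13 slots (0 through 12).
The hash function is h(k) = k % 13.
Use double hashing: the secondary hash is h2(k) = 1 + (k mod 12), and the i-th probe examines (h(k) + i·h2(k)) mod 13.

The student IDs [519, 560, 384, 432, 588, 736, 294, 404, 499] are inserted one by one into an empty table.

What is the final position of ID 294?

2

519: h=12 => slot 12
560: h=1 => slot 1
384: h=7 => slot 7
432: h=3 => slot 3
588: h=3, h2=1, probe 3,4 => slot 4
736: h=8 => slot 8
294: h=8, h2=7, probe 8,2 => slot 2
404: h=1, h2=9, probe 1,10 => slot 10
499: h=5 => slot 5
Table: [—, 560, 294, 432, 588, 499, —, 384, 736, —, 404, —, 519]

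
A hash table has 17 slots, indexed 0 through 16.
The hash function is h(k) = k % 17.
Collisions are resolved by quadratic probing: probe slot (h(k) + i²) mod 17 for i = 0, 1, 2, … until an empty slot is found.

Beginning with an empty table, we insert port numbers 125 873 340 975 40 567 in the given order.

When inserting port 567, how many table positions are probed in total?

125 hashes to 6; slot 6 is free -> place at 6.
873 hashes to 6; 6 taken -> place at 7.
340 hashes to 0; slot 0 is free -> place at 0.
975 hashes to 6; 6,7 taken -> place at 10.
40 hashes to 6; 6,7,10 taken -> place at 15.
567 hashes to 6; 6,7,10,15 taken -> place at 5.
Table: [340, _, _, _, _, 567, 125, 873, _, _, 975, _, _, _, _, 40, _]

5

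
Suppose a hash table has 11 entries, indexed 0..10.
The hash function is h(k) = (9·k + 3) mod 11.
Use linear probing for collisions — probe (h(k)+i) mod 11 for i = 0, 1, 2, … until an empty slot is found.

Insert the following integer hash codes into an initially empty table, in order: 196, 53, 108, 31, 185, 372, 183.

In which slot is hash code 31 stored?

Insert 196: h=7, slot 7 empty -> index 7.
Insert 53: h=7, slot 7 occupied -> index 8.
Insert 108: h=7, slots 7,8 occupied -> index 9.
Insert 31: h=7, slots 7,8,9 occupied -> index 10.
Insert 185: h=7, slots 7,8,9,10 occupied -> index 0.
Insert 372: h=7, slots 7,8,9,10,0 occupied -> index 1.
Insert 183: h=0, slots 0,1 occupied -> index 2.
Table: [185, 372, 183, _, _, _, _, 196, 53, 108, 31]

10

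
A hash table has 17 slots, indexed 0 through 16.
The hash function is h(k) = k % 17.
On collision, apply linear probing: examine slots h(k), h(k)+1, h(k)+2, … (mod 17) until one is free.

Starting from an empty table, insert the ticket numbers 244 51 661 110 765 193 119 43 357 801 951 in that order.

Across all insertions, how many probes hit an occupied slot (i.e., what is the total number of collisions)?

9

244: h=6 -> slot 6
51: h=0 -> slot 0
661: h=15 -> slot 15
110: h=8 -> slot 8
765: h=0, probe 0,1 -> slot 1
193: h=6, probe 6,7 -> slot 7
119: h=0, probe 0,1,2 -> slot 2
43: h=9 -> slot 9
357: h=0, probe 0,1,2,3 -> slot 3
801: h=2, probe 2,3,4 -> slot 4
951: h=16 -> slot 16
Table: [51, 765, 119, 357, 801, -, 244, 193, 110, 43, -, -, -, -, -, 661, 951]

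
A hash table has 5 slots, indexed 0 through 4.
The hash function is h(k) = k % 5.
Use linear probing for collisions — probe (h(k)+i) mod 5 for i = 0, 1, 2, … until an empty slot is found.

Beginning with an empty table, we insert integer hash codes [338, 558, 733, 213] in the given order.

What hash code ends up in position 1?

Insert 338: h=3, slot 3 empty -> index 3.
Insert 558: h=3, slot 3 occupied -> index 4.
Insert 733: h=3, slots 3,4 occupied -> index 0.
Insert 213: h=3, slots 3,4,0 occupied -> index 1.
Table: [733, 213, —, 338, 558]

213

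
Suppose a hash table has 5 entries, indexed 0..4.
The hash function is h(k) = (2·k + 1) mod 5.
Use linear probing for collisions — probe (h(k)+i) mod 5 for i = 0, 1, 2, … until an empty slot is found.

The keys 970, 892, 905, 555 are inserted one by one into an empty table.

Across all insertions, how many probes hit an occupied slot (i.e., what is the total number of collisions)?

3

970 hashes to 1; slot 1 is free -> place at 1.
892 hashes to 0; slot 0 is free -> place at 0.
905 hashes to 1; 1 taken -> place at 2.
555 hashes to 1; 1,2 taken -> place at 3.
Table: [892, 970, 905, 555, ∅]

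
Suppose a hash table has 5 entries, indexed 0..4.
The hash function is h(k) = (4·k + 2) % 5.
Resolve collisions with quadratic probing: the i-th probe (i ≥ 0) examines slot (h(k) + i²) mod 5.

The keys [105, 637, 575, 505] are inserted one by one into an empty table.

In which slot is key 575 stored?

3

Insert 105: h=2, slot 2 empty => index 2.
Insert 637: h=0, slot 0 empty => index 0.
Insert 575: h=2, slot 2 occupied => index 3.
Insert 505: h=2, slots 2,3 occupied => index 1.
Table: [637, 505, 105, 575, _]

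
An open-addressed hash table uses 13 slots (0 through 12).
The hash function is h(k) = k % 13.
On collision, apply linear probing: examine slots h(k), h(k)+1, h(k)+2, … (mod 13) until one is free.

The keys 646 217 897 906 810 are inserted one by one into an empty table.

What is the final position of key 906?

11

646 hashes to 9; slot 9 is free => place at 9.
217 hashes to 9; 9 taken => place at 10.
897 hashes to 0; slot 0 is free => place at 0.
906 hashes to 9; 9,10 taken => place at 11.
810 hashes to 4; slot 4 is free => place at 4.
Table: [897, —, —, —, 810, —, —, —, —, 646, 217, 906, —]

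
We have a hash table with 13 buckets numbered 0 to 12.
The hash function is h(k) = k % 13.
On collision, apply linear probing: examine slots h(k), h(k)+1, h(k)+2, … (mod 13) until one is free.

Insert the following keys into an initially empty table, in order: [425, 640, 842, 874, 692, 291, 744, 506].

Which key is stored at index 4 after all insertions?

425: h=9 -> slot 9
640: h=3 -> slot 3
842: h=10 -> slot 10
874: h=3, probe 3,4 -> slot 4
692: h=3, probe 3,4,5 -> slot 5
291: h=5, probe 5,6 -> slot 6
744: h=3, probe 3,4,5,6,7 -> slot 7
506: h=12 -> slot 12
Table: [—, —, —, 640, 874, 692, 291, 744, —, 425, 842, —, 506]

874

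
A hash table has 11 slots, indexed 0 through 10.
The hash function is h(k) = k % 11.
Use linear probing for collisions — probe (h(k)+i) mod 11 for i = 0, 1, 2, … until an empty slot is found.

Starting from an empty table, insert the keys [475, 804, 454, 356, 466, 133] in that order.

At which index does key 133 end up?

6

475: h=2 -> slot 2
804: h=1 -> slot 1
454: h=3 -> slot 3
356: h=4 -> slot 4
466: h=4, probe 4,5 -> slot 5
133: h=1, probe 1,2,3,4,5,6 -> slot 6
Table: [., 804, 475, 454, 356, 466, 133, ., ., ., .]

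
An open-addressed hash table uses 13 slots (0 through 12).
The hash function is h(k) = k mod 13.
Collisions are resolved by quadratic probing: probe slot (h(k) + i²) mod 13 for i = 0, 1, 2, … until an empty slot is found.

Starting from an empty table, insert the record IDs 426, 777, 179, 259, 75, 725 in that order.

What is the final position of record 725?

0

426 hashes to 10; slot 10 is free -> place at 10.
777 hashes to 10; 10 taken -> place at 11.
179 hashes to 10; 10,11 taken -> place at 1.
259 hashes to 12; slot 12 is free -> place at 12.
75 hashes to 10; 10,11,1 taken -> place at 6.
725 hashes to 10; 10,11,1,6 taken -> place at 0.
Table: [725, 179, ., ., ., ., 75, ., ., ., 426, 777, 259]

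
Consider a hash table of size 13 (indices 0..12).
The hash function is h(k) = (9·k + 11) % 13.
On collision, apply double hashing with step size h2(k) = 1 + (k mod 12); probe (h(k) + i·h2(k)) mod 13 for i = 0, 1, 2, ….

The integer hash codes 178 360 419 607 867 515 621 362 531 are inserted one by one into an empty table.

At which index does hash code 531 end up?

0

178: h=1 => slot 1
360: h=1, h2=1, probe 1,2 => slot 2
419: h=12 => slot 12
607: h=1, h2=8, probe 1,9 => slot 9
867: h=1, h2=4, probe 1,5 => slot 5
515: h=5, h2=12, probe 5,4 => slot 4
621: h=10 => slot 10
362: h=6 => slot 6
531: h=6, h2=4, probe 6,10,1,5,9,0 => slot 0
Table: [531, 178, 360, ∅, 515, 867, 362, ∅, ∅, 607, 621, ∅, 419]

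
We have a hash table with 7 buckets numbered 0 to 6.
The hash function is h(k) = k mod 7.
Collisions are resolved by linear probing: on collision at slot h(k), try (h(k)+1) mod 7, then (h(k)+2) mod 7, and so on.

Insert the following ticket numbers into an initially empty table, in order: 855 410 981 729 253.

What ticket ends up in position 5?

Insert 855: h=1, slot 1 empty => index 1.
Insert 410: h=4, slot 4 empty => index 4.
Insert 981: h=1, slot 1 occupied => index 2.
Insert 729: h=1, slots 1,2 occupied => index 3.
Insert 253: h=1, slots 1,2,3,4 occupied => index 5.
Table: [., 855, 981, 729, 410, 253, .]

253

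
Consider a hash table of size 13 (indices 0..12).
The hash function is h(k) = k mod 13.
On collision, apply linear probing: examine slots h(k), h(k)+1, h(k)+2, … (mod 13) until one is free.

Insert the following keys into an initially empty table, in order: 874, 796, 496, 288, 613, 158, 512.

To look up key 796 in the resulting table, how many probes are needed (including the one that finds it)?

874: h=3 => slot 3
796: h=3, probe 3,4 => slot 4
496: h=2 => slot 2
288: h=2, probe 2,3,4,5 => slot 5
613: h=2, probe 2,3,4,5,6 => slot 6
158: h=2, probe 2,3,4,5,6,7 => slot 7
512: h=5, probe 5,6,7,8 => slot 8
Table: [∅, ∅, 496, 874, 796, 288, 613, 158, 512, ∅, ∅, ∅, ∅]
Lookup 796: h=3, probe 3,4 → found at 4.

2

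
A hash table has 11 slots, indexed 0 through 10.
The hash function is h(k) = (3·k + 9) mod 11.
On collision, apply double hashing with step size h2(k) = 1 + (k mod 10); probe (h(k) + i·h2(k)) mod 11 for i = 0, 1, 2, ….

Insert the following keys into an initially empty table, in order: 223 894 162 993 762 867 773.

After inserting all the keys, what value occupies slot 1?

Insert 223: h=7, slot 7 empty -> index 7.
Insert 894: h=7, h2=5, slot 7 occupied -> index 1.
Insert 162: h=0, slot 0 empty -> index 0.
Insert 993: h=7, h2=4, slots 7,0 occupied -> index 4.
Insert 762: h=7, h2=3, slot 7 occupied -> index 10.
Insert 867: h=3, slot 3 empty -> index 3.
Insert 773: h=7, h2=4, slots 7,0,4 occupied -> index 8.
Table: [162, 894, _, 867, 993, _, _, 223, 773, _, 762]

894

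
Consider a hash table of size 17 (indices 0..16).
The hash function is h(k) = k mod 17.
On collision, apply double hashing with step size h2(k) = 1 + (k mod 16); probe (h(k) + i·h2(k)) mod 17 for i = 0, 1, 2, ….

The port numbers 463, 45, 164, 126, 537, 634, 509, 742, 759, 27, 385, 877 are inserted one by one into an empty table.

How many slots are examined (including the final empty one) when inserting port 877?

Insert 463: h=4, slot 4 empty → index 4.
Insert 45: h=11, slot 11 empty → index 11.
Insert 164: h=11, h2=5, slot 11 occupied → index 16.
Insert 126: h=7, slot 7 empty → index 7.
Insert 537: h=10, slot 10 empty → index 10.
Insert 634: h=5, slot 5 empty → index 5.
Insert 509: h=16, h2=14, slot 16 occupied → index 13.
Insert 742: h=11, h2=7, slot 11 occupied → index 1.
Insert 759: h=11, h2=8, slot 11 occupied → index 2.
Insert 27: h=10, h2=12, slots 10,5 occupied → index 0.
Insert 385: h=11, h2=2, slots 11,13 occupied → index 15.
Insert 877: h=10, h2=14, slots 10,7,4,1,15 occupied → index 12.
Table: [27, 742, 759, —, 463, 634, —, 126, —, —, 537, 45, 877, 509, —, 385, 164]

6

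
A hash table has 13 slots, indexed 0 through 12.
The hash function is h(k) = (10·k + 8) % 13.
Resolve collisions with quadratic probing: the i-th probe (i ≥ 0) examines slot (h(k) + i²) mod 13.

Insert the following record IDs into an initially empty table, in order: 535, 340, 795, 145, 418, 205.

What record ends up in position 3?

535: h=2 → slot 2
340: h=2, probe 2,3 → slot 3
795: h=2, probe 2,3,6 → slot 6
145: h=2, probe 2,3,6,11 → slot 11
418: h=2, probe 2,3,6,11,5 → slot 5
205: h=4 → slot 4
Table: [., ., 535, 340, 205, 418, 795, ., ., ., ., 145, .]

340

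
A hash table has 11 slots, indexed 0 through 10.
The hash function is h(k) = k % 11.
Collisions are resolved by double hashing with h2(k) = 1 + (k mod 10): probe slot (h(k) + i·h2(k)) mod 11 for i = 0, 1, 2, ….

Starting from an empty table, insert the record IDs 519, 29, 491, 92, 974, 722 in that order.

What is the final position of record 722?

10

519 hashes to 2; slot 2 is free → place at 2.
29 hashes to 7; slot 7 is free → place at 7.
491 hashes to 7, h2=2; 7 taken → place at 9.
92 hashes to 4; slot 4 is free → place at 4.
974 hashes to 6; slot 6 is free → place at 6.
722 hashes to 7, h2=3; 7 taken → place at 10.
Table: [∅, ∅, 519, ∅, 92, ∅, 974, 29, ∅, 491, 722]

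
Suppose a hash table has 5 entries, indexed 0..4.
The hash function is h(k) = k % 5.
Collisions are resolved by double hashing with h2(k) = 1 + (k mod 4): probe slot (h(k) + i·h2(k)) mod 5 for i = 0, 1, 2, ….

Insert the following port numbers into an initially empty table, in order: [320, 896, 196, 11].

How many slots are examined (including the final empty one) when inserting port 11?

3

Insert 320: h=0, slot 0 empty → index 0.
Insert 896: h=1, slot 1 empty → index 1.
Insert 196: h=1, h2=1, slot 1 occupied → index 2.
Insert 11: h=1, h2=4, slots 1,0 occupied → index 4.
Table: [320, 896, 196, ∅, 11]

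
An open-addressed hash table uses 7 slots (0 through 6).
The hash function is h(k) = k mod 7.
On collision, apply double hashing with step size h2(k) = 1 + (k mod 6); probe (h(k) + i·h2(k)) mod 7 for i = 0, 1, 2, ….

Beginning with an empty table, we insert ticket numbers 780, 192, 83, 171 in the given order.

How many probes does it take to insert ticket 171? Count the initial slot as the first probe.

780 hashes to 3; slot 3 is free → place at 3.
192 hashes to 3, h2=1; 3 taken → place at 4.
83 hashes to 6; slot 6 is free → place at 6.
171 hashes to 3, h2=4; 3 taken → place at 0.
Table: [171, _, _, 780, 192, _, 83]

2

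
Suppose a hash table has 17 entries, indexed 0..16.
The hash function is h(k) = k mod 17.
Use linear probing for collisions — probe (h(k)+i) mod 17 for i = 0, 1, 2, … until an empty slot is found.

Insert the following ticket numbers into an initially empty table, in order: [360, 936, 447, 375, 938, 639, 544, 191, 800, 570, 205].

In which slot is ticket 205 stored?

Insert 360: h=3, slot 3 empty => index 3.
Insert 936: h=1, slot 1 empty => index 1.
Insert 447: h=5, slot 5 empty => index 5.
Insert 375: h=1, slot 1 occupied => index 2.
Insert 938: h=3, slot 3 occupied => index 4.
Insert 639: h=10, slot 10 empty => index 10.
Insert 544: h=0, slot 0 empty => index 0.
Insert 191: h=4, slots 4,5 occupied => index 6.
Insert 800: h=1, slots 1,2,3,4,5,6 occupied => index 7.
Insert 570: h=9, slot 9 empty => index 9.
Insert 205: h=1, slots 1,2,3,4,5,6,7 occupied => index 8.
Table: [544, 936, 375, 360, 938, 447, 191, 800, 205, 570, 639, —, —, —, —, —, —]

8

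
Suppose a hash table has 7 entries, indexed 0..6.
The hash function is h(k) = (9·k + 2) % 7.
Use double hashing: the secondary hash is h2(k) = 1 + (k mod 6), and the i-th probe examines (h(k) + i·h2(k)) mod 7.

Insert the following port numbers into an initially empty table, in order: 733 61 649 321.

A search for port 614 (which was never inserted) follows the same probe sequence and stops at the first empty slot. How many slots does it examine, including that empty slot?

733: h=5 → slot 5
61: h=5, h2=2, probe 5,0 → slot 0
649: h=5, h2=2, probe 5,0,2 → slot 2
321: h=0, h2=4, probe 0,4 → slot 4
Table: [61, -, 649, -, 321, 733, -]
Lookup 614: h=5, h2=3, probe 5,1 → slot 1 empty, not found.

2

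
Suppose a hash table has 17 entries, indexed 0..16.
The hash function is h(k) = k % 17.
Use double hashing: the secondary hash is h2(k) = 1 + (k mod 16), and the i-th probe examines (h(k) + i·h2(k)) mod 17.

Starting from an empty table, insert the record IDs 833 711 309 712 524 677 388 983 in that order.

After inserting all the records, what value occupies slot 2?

388

833: h=0 -> slot 0
711: h=14 -> slot 14
309: h=3 -> slot 3
712: h=15 -> slot 15
524: h=14, h2=13, probe 14,10 -> slot 10
677: h=14, h2=6, probe 14,3,9 -> slot 9
388: h=14, h2=5, probe 14,2 -> slot 2
983: h=14, h2=8, probe 14,5 -> slot 5
Table: [833, ∅, 388, 309, ∅, 983, ∅, ∅, ∅, 677, 524, ∅, ∅, ∅, 711, 712, ∅]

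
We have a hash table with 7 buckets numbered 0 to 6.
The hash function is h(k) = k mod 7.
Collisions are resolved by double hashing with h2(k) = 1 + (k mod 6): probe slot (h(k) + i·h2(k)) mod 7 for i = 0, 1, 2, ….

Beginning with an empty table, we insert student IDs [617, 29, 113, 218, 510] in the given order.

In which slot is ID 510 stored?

617 hashes to 1; slot 1 is free => place at 1.
29 hashes to 1, h2=6; 1 taken => place at 0.
113 hashes to 1, h2=6; 1,0 taken => place at 6.
218 hashes to 1, h2=3; 1 taken => place at 4.
510 hashes to 6, h2=1; 6,0,1 taken => place at 2.
Table: [29, 617, 510, ., 218, ., 113]

2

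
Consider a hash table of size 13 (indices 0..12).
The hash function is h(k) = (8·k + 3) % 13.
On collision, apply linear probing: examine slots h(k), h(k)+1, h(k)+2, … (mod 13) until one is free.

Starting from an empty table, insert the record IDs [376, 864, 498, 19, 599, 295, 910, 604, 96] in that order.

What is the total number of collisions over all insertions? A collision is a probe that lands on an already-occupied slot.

3

Insert 376: h=8, slot 8 empty -> index 8.
Insert 864: h=12, slot 12 empty -> index 12.
Insert 498: h=9, slot 9 empty -> index 9.
Insert 19: h=12, slot 12 occupied -> index 0.
Insert 599: h=11, slot 11 empty -> index 11.
Insert 295: h=10, slot 10 empty -> index 10.
Insert 910: h=3, slot 3 empty -> index 3.
Insert 604: h=12, slots 12,0 occupied -> index 1.
Insert 96: h=4, slot 4 empty -> index 4.
Table: [19, 604, —, 910, 96, —, —, —, 376, 498, 295, 599, 864]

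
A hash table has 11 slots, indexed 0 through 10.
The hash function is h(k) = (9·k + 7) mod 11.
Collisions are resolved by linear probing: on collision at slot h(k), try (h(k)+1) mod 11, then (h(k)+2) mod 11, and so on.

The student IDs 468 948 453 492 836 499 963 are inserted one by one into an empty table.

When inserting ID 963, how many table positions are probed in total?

468 hashes to 6; slot 6 is free -> place at 6.
948 hashes to 3; slot 3 is free -> place at 3.
453 hashes to 3; 3 taken -> place at 4.
492 hashes to 2; slot 2 is free -> place at 2.
836 hashes to 7; slot 7 is free -> place at 7.
499 hashes to 10; slot 10 is free -> place at 10.
963 hashes to 6; 6,7 taken -> place at 8.
Table: [-, -, 492, 948, 453, -, 468, 836, 963, -, 499]

3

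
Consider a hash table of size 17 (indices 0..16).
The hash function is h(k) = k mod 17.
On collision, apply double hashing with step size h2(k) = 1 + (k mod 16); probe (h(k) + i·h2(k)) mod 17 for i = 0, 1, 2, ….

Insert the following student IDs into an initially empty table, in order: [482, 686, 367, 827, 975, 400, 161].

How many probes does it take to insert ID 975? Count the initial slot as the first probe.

Insert 482: h=6, slot 6 empty → index 6.
Insert 686: h=6, h2=15, slot 6 occupied → index 4.
Insert 367: h=10, slot 10 empty → index 10.
Insert 827: h=11, slot 11 empty → index 11.
Insert 975: h=6, h2=16, slot 6 occupied → index 5.
Insert 400: h=9, slot 9 empty → index 9.
Insert 161: h=8, slot 8 empty → index 8.
Table: [., ., ., ., 686, 975, 482, ., 161, 400, 367, 827, ., ., ., ., .]

2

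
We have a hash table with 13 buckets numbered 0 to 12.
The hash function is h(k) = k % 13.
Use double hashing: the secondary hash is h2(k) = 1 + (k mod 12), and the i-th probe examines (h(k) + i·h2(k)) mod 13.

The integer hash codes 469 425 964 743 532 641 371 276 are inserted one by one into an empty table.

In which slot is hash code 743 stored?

0

469 hashes to 1; slot 1 is free → place at 1.
425 hashes to 9; slot 9 is free → place at 9.
964 hashes to 2; slot 2 is free → place at 2.
743 hashes to 2, h2=12; 2,1 taken → place at 0.
532 hashes to 12; slot 12 is free → place at 12.
641 hashes to 4; slot 4 is free → place at 4.
371 hashes to 7; slot 7 is free → place at 7.
276 hashes to 3; slot 3 is free → place at 3.
Table: [743, 469, 964, 276, 641, —, —, 371, —, 425, —, —, 532]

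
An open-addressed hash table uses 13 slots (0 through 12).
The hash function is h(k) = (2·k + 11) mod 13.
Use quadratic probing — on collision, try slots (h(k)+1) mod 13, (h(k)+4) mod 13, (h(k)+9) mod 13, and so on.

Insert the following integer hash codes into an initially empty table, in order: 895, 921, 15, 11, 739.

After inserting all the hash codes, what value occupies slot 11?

11

Insert 895: h=7, slot 7 empty -> index 7.
Insert 921: h=7, slot 7 occupied -> index 8.
Insert 15: h=2, slot 2 empty -> index 2.
Insert 11: h=7, slots 7,8 occupied -> index 11.
Insert 739: h=7, slots 7,8,11 occupied -> index 3.
Table: [∅, ∅, 15, 739, ∅, ∅, ∅, 895, 921, ∅, ∅, 11, ∅]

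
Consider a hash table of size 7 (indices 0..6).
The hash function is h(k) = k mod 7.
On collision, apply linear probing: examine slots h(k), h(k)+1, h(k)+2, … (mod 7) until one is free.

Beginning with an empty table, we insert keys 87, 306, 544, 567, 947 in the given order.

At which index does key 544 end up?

87: h=3 => slot 3
306: h=5 => slot 5
544: h=5, probe 5,6 => slot 6
567: h=0 => slot 0
947: h=2 => slot 2
Table: [567, ∅, 947, 87, ∅, 306, 544]

6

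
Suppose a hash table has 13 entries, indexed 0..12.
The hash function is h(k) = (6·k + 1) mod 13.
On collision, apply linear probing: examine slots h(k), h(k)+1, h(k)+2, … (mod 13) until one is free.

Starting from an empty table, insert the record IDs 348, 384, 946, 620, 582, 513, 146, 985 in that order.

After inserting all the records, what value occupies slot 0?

348 hashes to 9; slot 9 is free → place at 9.
384 hashes to 4; slot 4 is free → place at 4.
946 hashes to 9; 9 taken → place at 10.
620 hashes to 3; slot 3 is free → place at 3.
582 hashes to 9; 9,10 taken → place at 11.
513 hashes to 11; 11 taken → place at 12.
146 hashes to 6; slot 6 is free → place at 6.
985 hashes to 9; 9,10,11,12 taken → place at 0.
Table: [985, _, _, 620, 384, _, 146, _, _, 348, 946, 582, 513]

985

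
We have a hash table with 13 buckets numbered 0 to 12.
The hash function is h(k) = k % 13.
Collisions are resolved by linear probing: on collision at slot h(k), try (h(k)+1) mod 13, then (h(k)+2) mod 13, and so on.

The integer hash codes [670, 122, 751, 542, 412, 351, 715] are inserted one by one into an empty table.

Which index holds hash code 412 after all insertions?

670: h=7 -> slot 7
122: h=5 -> slot 5
751: h=10 -> slot 10
542: h=9 -> slot 9
412: h=9, probe 9,10,11 -> slot 11
351: h=0 -> slot 0
715: h=0, probe 0,1 -> slot 1
Table: [351, 715, ∅, ∅, ∅, 122, ∅, 670, ∅, 542, 751, 412, ∅]

11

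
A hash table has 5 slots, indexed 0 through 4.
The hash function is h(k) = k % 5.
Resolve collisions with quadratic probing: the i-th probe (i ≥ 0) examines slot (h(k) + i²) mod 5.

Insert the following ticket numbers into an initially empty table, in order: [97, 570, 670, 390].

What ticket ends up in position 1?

97 hashes to 2; slot 2 is free => place at 2.
570 hashes to 0; slot 0 is free => place at 0.
670 hashes to 0; 0 taken => place at 1.
390 hashes to 0; 0,1 taken => place at 4.
Table: [570, 670, 97, _, 390]

670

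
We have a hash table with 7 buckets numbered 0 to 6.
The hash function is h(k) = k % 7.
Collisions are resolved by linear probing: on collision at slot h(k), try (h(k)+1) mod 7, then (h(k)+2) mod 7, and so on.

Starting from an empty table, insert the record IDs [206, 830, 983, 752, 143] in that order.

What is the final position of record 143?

Insert 206: h=3, slot 3 empty => index 3.
Insert 830: h=4, slot 4 empty => index 4.
Insert 983: h=3, slots 3,4 occupied => index 5.
Insert 752: h=3, slots 3,4,5 occupied => index 6.
Insert 143: h=3, slots 3,4,5,6 occupied => index 0.
Table: [143, ., ., 206, 830, 983, 752]

0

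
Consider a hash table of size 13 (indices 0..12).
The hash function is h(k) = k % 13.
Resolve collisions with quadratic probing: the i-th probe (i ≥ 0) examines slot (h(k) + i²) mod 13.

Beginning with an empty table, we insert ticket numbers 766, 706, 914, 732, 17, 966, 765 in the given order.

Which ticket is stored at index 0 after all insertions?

17

766 hashes to 12; slot 12 is free => place at 12.
706 hashes to 4; slot 4 is free => place at 4.
914 hashes to 4; 4 taken => place at 5.
732 hashes to 4; 4,5 taken => place at 8.
17 hashes to 4; 4,5,8 taken => place at 0.
966 hashes to 4; 4,5,8,0 taken => place at 7.
765 hashes to 11; slot 11 is free => place at 11.
Table: [17, ∅, ∅, ∅, 706, 914, ∅, 966, 732, ∅, ∅, 765, 766]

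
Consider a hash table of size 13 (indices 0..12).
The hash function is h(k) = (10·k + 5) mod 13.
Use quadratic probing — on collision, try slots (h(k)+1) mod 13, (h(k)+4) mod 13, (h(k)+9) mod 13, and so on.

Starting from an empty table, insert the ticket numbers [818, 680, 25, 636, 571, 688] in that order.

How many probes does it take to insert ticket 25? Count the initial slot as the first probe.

2

818 hashes to 8; slot 8 is free -> place at 8.
680 hashes to 6; slot 6 is free -> place at 6.
25 hashes to 8; 8 taken -> place at 9.
636 hashes to 8; 8,9 taken -> place at 12.
571 hashes to 8; 8,9,12 taken -> place at 4.
688 hashes to 8; 8,9,12,4 taken -> place at 11.
Table: [∅, ∅, ∅, ∅, 571, ∅, 680, ∅, 818, 25, ∅, 688, 636]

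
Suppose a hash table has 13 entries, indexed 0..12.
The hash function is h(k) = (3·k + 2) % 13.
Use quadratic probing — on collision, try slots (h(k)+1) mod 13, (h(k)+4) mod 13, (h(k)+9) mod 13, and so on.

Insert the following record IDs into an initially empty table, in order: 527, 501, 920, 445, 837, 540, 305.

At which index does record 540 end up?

527: h=10 -> slot 10
501: h=10, probe 10,11 -> slot 11
920: h=6 -> slot 6
445: h=11, probe 11,12 -> slot 12
837: h=4 -> slot 4
540: h=10, probe 10,11,1 -> slot 1
305: h=7 -> slot 7
Table: [_, 540, _, _, 837, _, 920, 305, _, _, 527, 501, 445]

1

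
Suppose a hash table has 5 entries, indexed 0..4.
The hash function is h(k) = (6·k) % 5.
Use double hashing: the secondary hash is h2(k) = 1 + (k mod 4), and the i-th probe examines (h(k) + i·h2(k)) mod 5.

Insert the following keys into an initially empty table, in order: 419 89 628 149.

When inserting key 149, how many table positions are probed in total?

419 hashes to 4; slot 4 is free => place at 4.
89 hashes to 4, h2=2; 4 taken => place at 1.
628 hashes to 3; slot 3 is free => place at 3.
149 hashes to 4, h2=2; 4,1,3 taken => place at 0.
Table: [149, 89, —, 628, 419]

4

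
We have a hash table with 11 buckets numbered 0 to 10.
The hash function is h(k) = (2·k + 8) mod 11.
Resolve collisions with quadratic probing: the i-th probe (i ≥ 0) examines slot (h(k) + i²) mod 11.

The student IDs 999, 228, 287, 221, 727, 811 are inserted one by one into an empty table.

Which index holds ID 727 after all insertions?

3

999: h=4 -> slot 4
228: h=2 -> slot 2
287: h=10 -> slot 10
221: h=10, probe 10,0 -> slot 0
727: h=10, probe 10,0,3 -> slot 3
811: h=2, probe 2,3,6 -> slot 6
Table: [221, -, 228, 727, 999, -, 811, -, -, -, 287]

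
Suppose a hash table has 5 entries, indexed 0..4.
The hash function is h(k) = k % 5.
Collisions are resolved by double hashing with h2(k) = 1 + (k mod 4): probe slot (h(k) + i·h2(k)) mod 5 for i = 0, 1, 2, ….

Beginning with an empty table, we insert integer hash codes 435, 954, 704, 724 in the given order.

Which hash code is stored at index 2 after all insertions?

724

435: h=0 → slot 0
954: h=4 → slot 4
704: h=4, h2=1, probe 4,0,1 → slot 1
724: h=4, h2=1, probe 4,0,1,2 → slot 2
Table: [435, 704, 724, —, 954]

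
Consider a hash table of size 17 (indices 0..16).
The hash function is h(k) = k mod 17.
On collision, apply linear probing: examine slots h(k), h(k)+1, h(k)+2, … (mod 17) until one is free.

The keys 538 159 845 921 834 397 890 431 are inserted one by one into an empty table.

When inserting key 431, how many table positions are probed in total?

4

Insert 538: h=11, slot 11 empty -> index 11.
Insert 159: h=6, slot 6 empty -> index 6.
Insert 845: h=12, slot 12 empty -> index 12.
Insert 921: h=3, slot 3 empty -> index 3.
Insert 834: h=1, slot 1 empty -> index 1.
Insert 397: h=6, slot 6 occupied -> index 7.
Insert 890: h=6, slots 6,7 occupied -> index 8.
Insert 431: h=6, slots 6,7,8 occupied -> index 9.
Table: [-, 834, -, 921, -, -, 159, 397, 890, 431, -, 538, 845, -, -, -, -]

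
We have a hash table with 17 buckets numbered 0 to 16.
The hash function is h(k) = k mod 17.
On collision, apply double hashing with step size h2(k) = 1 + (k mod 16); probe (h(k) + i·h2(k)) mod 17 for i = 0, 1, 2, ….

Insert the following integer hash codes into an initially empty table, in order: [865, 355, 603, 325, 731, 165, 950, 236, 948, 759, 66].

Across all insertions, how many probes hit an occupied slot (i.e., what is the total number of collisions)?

8

865 hashes to 15; slot 15 is free -> place at 15.
355 hashes to 15, h2=4; 15 taken -> place at 2.
603 hashes to 8; slot 8 is free -> place at 8.
325 hashes to 2, h2=6; 2,8 taken -> place at 14.
731 hashes to 0; slot 0 is free -> place at 0.
165 hashes to 12; slot 12 is free -> place at 12.
950 hashes to 15, h2=7; 15 taken -> place at 5.
236 hashes to 15, h2=13; 15 taken -> place at 11.
948 hashes to 13; slot 13 is free -> place at 13.
759 hashes to 11, h2=8; 11,2 taken -> place at 10.
66 hashes to 15, h2=3; 15 taken -> place at 1.
Table: [731, 66, 355, -, -, 950, -, -, 603, -, 759, 236, 165, 948, 325, 865, -]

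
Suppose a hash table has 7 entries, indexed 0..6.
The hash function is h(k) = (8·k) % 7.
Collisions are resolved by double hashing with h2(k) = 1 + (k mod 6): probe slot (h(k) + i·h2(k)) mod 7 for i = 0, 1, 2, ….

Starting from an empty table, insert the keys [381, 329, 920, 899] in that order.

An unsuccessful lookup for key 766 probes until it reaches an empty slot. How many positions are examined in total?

2

381: h=3 -> slot 3
329: h=0 -> slot 0
920: h=3, h2=3, probe 3,6 -> slot 6
899: h=3, h2=6, probe 3,2 -> slot 2
Table: [329, -, 899, 381, -, -, 920]
Lookup 766: h=3, h2=5, probe 3,1 → slot 1 empty, not found.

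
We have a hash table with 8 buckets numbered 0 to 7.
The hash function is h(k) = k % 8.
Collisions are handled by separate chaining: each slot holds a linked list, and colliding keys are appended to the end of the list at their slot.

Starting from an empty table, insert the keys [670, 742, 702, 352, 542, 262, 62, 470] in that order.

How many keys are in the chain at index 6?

7

Insert 670: h=6, bucket 6 empty -> new chain.
Insert 742: h=6, bucket 6 nonempty -> append to chain.
Insert 702: h=6, bucket 6 nonempty -> append to chain.
Insert 352: h=0, bucket 0 empty -> new chain.
Insert 542: h=6, bucket 6 nonempty -> append to chain.
Insert 262: h=6, bucket 6 nonempty -> append to chain.
Insert 62: h=6, bucket 6 nonempty -> append to chain.
Insert 470: h=6, bucket 6 nonempty -> append to chain.
Final buckets:
0: 352
1: -
2: -
3: -
4: -
5: -
6: 670 -> 742 -> 702 -> 542 -> 262 -> 62 -> 470
7: -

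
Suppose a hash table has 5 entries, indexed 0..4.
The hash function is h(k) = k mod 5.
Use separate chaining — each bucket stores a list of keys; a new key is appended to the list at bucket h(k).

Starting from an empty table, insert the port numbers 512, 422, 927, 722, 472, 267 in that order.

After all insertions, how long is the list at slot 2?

Insert 512: h=2, bucket 2 empty → new chain.
Insert 422: h=2, bucket 2 nonempty → append to chain.
Insert 927: h=2, bucket 2 nonempty → append to chain.
Insert 722: h=2, bucket 2 nonempty → append to chain.
Insert 472: h=2, bucket 2 nonempty → append to chain.
Insert 267: h=2, bucket 2 nonempty → append to chain.
Final buckets:
0: .
1: .
2: 512 -> 422 -> 927 -> 722 -> 472 -> 267
3: .
4: .

6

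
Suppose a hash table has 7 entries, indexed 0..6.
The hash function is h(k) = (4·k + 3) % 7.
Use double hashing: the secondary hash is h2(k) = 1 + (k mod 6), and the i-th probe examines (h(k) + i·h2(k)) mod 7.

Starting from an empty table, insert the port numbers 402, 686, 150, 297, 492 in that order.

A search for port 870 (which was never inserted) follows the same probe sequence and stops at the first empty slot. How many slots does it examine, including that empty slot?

3

Insert 402: h=1, slot 1 empty → index 1.
Insert 686: h=3, slot 3 empty → index 3.
Insert 150: h=1, h2=1, slot 1 occupied → index 2.
Insert 297: h=1, h2=4, slot 1 occupied → index 5.
Insert 492: h=4, slot 4 empty → index 4.
Table: [., 402, 150, 686, 492, 297, .]
Lookup 870: h=4, h2=1, probe 4,5,6 → slot 6 empty, not found.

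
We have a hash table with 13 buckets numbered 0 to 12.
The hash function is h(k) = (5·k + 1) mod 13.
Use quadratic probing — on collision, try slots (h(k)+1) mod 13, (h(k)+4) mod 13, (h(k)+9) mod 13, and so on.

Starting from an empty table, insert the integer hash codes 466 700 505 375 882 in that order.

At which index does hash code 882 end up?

Insert 466: h=4, slot 4 empty → index 4.
Insert 700: h=4, slot 4 occupied → index 5.
Insert 505: h=4, slots 4,5 occupied → index 8.
Insert 375: h=4, slots 4,5,8 occupied → index 0.
Insert 882: h=4, slots 4,5,8,0 occupied → index 7.
Table: [375, -, -, -, 466, 700, -, 882, 505, -, -, -, -]

7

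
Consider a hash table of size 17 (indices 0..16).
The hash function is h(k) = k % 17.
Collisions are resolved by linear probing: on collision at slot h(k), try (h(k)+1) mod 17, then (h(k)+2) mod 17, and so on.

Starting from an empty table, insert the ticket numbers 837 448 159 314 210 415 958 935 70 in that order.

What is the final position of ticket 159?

7

Insert 837: h=4, slot 4 empty -> index 4.
Insert 448: h=6, slot 6 empty -> index 6.
Insert 159: h=6, slot 6 occupied -> index 7.
Insert 314: h=8, slot 8 empty -> index 8.
Insert 210: h=6, slots 6,7,8 occupied -> index 9.
Insert 415: h=7, slots 7,8,9 occupied -> index 10.
Insert 958: h=6, slots 6,7,8,9,10 occupied -> index 11.
Insert 935: h=0, slot 0 empty -> index 0.
Insert 70: h=2, slot 2 empty -> index 2.
Table: [935, ∅, 70, ∅, 837, ∅, 448, 159, 314, 210, 415, 958, ∅, ∅, ∅, ∅, ∅]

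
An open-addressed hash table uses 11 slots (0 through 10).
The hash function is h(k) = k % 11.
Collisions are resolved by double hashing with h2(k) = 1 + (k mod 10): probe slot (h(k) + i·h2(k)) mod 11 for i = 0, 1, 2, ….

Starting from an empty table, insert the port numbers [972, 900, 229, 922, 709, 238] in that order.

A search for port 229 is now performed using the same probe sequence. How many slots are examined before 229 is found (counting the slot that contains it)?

972: h=4 => slot 4
900: h=9 => slot 9
229: h=9, h2=10, probe 9,8 => slot 8
922: h=9, h2=3, probe 9,1 => slot 1
709: h=5 => slot 5
238: h=7 => slot 7
Table: [_, 922, _, _, 972, 709, _, 238, 229, 900, _]
Lookup 229: h=9, h2=10, probe 9,8 → found at 8.

2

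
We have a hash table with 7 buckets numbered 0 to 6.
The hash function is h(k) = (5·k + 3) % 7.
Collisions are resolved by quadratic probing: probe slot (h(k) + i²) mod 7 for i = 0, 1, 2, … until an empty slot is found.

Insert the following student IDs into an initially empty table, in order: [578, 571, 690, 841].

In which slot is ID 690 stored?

6

578 hashes to 2; slot 2 is free → place at 2.
571 hashes to 2; 2 taken → place at 3.
690 hashes to 2; 2,3 taken → place at 6.
841 hashes to 1; slot 1 is free → place at 1.
Table: [—, 841, 578, 571, —, —, 690]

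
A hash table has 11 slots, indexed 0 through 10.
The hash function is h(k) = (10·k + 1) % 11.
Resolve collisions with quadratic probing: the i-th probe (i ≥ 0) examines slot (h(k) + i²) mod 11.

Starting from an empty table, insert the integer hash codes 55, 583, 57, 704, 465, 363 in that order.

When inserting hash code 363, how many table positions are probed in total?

5

55: h=1 => slot 1
583: h=1, probe 1,2 => slot 2
57: h=10 => slot 10
704: h=1, probe 1,2,5 => slot 5
465: h=9 => slot 9
363: h=1, probe 1,2,5,10,6 => slot 6
Table: [_, 55, 583, _, _, 704, 363, _, _, 465, 57]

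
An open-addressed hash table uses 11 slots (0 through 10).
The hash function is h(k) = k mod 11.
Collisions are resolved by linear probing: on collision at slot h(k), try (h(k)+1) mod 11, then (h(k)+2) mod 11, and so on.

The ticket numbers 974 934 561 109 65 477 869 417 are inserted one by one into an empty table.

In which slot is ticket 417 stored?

5

Insert 974: h=6, slot 6 empty -> index 6.
Insert 934: h=10, slot 10 empty -> index 10.
Insert 561: h=0, slot 0 empty -> index 0.
Insert 109: h=10, slots 10,0 occupied -> index 1.
Insert 65: h=10, slots 10,0,1 occupied -> index 2.
Insert 477: h=4, slot 4 empty -> index 4.
Insert 869: h=0, slots 0,1,2 occupied -> index 3.
Insert 417: h=10, slots 10,0,1,2,3,4 occupied -> index 5.
Table: [561, 109, 65, 869, 477, 417, 974, _, _, _, 934]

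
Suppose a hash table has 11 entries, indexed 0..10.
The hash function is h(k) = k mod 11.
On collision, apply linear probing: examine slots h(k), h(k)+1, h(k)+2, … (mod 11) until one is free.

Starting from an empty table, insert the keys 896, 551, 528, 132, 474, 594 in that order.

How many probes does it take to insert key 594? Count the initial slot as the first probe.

5

896: h=5 → slot 5
551: h=1 → slot 1
528: h=0 → slot 0
132: h=0, probe 0,1,2 → slot 2
474: h=1, probe 1,2,3 → slot 3
594: h=0, probe 0,1,2,3,4 → slot 4
Table: [528, 551, 132, 474, 594, 896, ., ., ., ., .]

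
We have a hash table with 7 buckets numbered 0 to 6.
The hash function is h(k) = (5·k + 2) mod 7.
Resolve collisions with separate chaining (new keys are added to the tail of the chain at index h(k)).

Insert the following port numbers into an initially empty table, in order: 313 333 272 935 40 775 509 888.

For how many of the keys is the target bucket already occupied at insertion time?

5

Insert 313: h=6, bucket 6 empty -> new chain.
Insert 333: h=1, bucket 1 empty -> new chain.
Insert 272: h=4, bucket 4 empty -> new chain.
Insert 935: h=1, bucket 1 nonempty -> append to chain.
Insert 40: h=6, bucket 6 nonempty -> append to chain.
Insert 775: h=6, bucket 6 nonempty -> append to chain.
Insert 509: h=6, bucket 6 nonempty -> append to chain.
Insert 888: h=4, bucket 4 nonempty -> append to chain.
Final buckets:
0: —
1: 333 -> 935
2: —
3: —
4: 272 -> 888
5: —
6: 313 -> 40 -> 775 -> 509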